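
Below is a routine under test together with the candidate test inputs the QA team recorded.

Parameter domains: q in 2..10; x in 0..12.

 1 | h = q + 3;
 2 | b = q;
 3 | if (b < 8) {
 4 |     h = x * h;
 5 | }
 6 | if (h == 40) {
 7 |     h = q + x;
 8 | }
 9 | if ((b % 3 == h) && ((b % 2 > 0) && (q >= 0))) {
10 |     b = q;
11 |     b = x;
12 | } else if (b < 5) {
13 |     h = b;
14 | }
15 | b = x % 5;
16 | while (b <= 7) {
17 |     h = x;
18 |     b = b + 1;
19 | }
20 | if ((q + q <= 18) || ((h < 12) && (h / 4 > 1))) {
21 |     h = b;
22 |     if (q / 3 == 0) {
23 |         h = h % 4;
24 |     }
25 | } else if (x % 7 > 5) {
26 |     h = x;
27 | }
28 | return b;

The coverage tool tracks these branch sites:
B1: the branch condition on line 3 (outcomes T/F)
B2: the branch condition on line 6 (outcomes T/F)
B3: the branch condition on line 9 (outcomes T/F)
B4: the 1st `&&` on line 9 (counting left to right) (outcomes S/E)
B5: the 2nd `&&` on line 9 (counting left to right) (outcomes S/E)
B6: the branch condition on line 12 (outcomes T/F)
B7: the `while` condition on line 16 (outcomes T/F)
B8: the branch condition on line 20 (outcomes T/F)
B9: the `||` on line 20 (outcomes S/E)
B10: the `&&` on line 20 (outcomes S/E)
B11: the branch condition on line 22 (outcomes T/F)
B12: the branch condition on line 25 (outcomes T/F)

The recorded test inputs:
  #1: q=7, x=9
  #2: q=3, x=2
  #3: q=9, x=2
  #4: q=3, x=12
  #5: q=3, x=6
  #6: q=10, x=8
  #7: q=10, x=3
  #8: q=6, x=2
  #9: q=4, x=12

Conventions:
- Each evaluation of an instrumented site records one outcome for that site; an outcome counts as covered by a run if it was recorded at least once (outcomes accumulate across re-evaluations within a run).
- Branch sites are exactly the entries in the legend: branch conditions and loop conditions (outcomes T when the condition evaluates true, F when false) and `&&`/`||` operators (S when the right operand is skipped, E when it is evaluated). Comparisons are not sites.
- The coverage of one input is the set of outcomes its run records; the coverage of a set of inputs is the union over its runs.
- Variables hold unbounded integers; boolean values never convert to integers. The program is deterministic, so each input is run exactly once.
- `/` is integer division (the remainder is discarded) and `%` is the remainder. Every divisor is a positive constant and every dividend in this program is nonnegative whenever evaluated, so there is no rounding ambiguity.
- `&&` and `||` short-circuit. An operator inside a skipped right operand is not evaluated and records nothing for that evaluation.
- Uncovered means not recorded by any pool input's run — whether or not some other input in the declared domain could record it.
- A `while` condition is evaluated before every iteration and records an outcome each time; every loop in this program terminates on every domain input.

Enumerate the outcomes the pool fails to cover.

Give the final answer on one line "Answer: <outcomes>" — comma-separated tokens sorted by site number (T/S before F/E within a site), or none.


run #1 (q=7, x=9) runs B1->T, B2->F, B4->S, B3->F, B6->F, B7->T, B7->T, B7->T, B7->T, B7->F, B9->S, B8->T, B11->F; records B1=T, B2=F, B3=F, B4=S, B6=F, B7=T, B7=F, B8=T, B9=S, B11=F
run #2 (q=3, x=2) runs B1->T, B2->F, B4->S, B3->F, B6->T, B7->T, B7->T, B7->T, B7->T, B7->T, B7->T, B7->F, B9->S, B8->T, ...; records B1=T, B2=F, B3=F, B4=S, B6=T, B7=T, B7=F, B8=T, B9=S, B11=F
run #3 (q=9, x=2) runs B1->F, B2->F, B4->S, B3->F, B6->F, B7->T, B7->T, B7->T, B7->T, B7->T, B7->T, B7->F, B9->S, B8->T, ...; records B1=F, B2=F, B3=F, B4=S, B6=F, B7=T, B7=F, B8=T, B9=S, B11=F
run #4 (q=3, x=12) runs B1->T, B2->F, B4->S, B3->F, B6->T, B7->T, B7->T, B7->T, B7->T, B7->T, B7->T, B7->F, B9->S, B8->T, ...; records B1=T, B2=F, B3=F, B4=S, B6=T, B7=T, B7=F, B8=T, B9=S, B11=F
run #5 (q=3, x=6) runs B1->T, B2->F, B4->S, B3->F, B6->T, B7->T, B7->T, B7->T, B7->T, B7->T, B7->T, B7->T, B7->F, B9->S, ...; records B1=T, B2=F, B3=F, B4=S, B6=T, B7=T, B7=F, B8=T, B9=S, B11=F
run #6 (q=10, x=8) runs B1->F, B2->F, B4->S, B3->F, B6->F, B7->T, B7->T, B7->T, B7->T, B7->T, B7->F, B9->E, B10->E, B8->T, ...; records B1=F, B2=F, B3=F, B4=S, B6=F, B7=T, B7=F, B8=T, B9=E, B10=E, B11=F
run #7 (q=10, x=3) runs B1->F, B2->F, B4->S, B3->F, B6->F, B7->T, B7->T, B7->T, B7->T, B7->T, B7->F, B9->E, B10->E, B8->F, ...; records B1=F, B2=F, B3=F, B4=S, B6=F, B7=T, B7=F, B8=F, B9=E, B10=E, B12=F
run #8 (q=6, x=2) runs B1->T, B2->F, B4->S, B3->F, B6->F, B7->T, B7->T, B7->T, B7->T, B7->T, B7->T, B7->F, B9->S, B8->T, ...; records B1=T, B2=F, B3=F, B4=S, B6=F, B7=T, B7=F, B8=T, B9=S, B11=F
run #9 (q=4, x=12) runs B1->T, B2->F, B4->S, B3->F, B6->T, B7->T, B7->T, B7->T, B7->T, B7->T, B7->T, B7->F, B9->S, B8->T, ...; records B1=T, B2=F, B3=F, B4=S, B6=T, B7=T, B7=F, B8=T, B9=S, B11=F
union over the pool: B1=T, B1=F, B2=F, B3=F, B4=S, B6=T, B6=F, B7=T, B7=F, B8=T, B8=F, B9=S, B9=E, B10=E, B11=F, B12=F
uncovered (8 of 24): B2=T, B3=T, B4=E, B5=S, B5=E, B10=S, B11=T, B12=T
Answer: B2=T, B3=T, B4=E, B5=S, B5=E, B10=S, B11=T, B12=T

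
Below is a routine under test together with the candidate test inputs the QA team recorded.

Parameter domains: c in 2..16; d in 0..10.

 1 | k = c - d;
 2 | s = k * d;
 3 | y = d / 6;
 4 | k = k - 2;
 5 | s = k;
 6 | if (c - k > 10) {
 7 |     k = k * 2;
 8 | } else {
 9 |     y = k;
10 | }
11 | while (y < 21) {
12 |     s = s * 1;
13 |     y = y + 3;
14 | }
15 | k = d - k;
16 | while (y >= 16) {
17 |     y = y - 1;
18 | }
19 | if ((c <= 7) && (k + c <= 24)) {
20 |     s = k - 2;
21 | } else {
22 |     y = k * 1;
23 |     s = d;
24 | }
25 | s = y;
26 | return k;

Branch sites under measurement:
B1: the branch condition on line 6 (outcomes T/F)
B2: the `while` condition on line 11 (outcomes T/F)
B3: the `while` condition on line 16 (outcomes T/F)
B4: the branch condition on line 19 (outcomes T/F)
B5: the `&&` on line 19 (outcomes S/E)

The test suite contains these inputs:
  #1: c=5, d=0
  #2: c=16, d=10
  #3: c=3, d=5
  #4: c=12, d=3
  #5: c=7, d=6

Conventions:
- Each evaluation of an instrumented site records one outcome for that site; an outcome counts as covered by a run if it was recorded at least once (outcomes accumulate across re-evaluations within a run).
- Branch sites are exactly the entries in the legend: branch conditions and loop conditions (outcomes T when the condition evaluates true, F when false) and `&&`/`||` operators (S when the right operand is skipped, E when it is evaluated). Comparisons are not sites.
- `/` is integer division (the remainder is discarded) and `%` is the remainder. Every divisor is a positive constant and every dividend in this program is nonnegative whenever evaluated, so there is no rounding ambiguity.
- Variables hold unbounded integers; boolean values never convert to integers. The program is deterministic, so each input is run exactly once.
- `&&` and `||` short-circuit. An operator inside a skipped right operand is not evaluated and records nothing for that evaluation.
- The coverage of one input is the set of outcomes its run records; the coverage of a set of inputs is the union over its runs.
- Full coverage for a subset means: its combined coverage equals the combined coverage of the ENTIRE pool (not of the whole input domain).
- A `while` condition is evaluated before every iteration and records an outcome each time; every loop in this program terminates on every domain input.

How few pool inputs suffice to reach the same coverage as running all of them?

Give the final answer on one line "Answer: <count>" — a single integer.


#1 (c=5, d=0) -> B1->F, B2->T, B2->T, B2->T, B2->T, B2->T, B2->T, B2->F, B3->T, B3->T, B3->T, B3->T, B3->T, B3->T, ...; covered: B1=F, B2=T, B2=F, B3=T, B3=F, B4=T, B5=E
#2 (c=16, d=10) -> B1->T, B2->T, B2->T, B2->T, B2->T, B2->T, B2->T, B2->T, B2->F, B3->T, B3->T, B3->T, B3->T, B3->T, ...; covered: B1=T, B2=T, B2=F, B3=T, B3=F, B4=F, B5=S
#3 (c=3, d=5) -> B1->F, B2->T, B2->T, B2->T, B2->T, B2->T, B2->T, B2->T, B2->T, B2->T, B2->F, B3->T, B3->T, B3->T, ...; covered: B1=F, B2=T, B2=F, B3=T, B3=F, B4=T, B5=E
#4 (c=12, d=3) -> B1->F, B2->T, B2->T, B2->T, B2->T, B2->T, B2->F, B3->T, B3->T, B3->T, B3->T, B3->T, B3->T, B3->T, ...; covered: B1=F, B2=T, B2=F, B3=T, B3=F, B4=F, B5=S
#5 (c=7, d=6) -> B1->F, B2->T, B2->T, B2->T, B2->T, B2->T, B2->T, B2->T, B2->T, B2->F, B3->T, B3->T, B3->T, B3->T, ...; covered: B1=F, B2=T, B2=F, B3=T, B3=F, B4=T, B5=E
the full pool covers 10 outcomes: B1=T, B1=F, B2=T, B2=F, B3=T, B3=F, B4=T, B4=F, B5=S, B5=E
checked all size-1 subsets: none covers 10 outcomes (max 7/10)
inputs {1, 2} (size 2) cover everything; no size-2 subset with a lexicographically smaller index list covers all 10
Answer: 2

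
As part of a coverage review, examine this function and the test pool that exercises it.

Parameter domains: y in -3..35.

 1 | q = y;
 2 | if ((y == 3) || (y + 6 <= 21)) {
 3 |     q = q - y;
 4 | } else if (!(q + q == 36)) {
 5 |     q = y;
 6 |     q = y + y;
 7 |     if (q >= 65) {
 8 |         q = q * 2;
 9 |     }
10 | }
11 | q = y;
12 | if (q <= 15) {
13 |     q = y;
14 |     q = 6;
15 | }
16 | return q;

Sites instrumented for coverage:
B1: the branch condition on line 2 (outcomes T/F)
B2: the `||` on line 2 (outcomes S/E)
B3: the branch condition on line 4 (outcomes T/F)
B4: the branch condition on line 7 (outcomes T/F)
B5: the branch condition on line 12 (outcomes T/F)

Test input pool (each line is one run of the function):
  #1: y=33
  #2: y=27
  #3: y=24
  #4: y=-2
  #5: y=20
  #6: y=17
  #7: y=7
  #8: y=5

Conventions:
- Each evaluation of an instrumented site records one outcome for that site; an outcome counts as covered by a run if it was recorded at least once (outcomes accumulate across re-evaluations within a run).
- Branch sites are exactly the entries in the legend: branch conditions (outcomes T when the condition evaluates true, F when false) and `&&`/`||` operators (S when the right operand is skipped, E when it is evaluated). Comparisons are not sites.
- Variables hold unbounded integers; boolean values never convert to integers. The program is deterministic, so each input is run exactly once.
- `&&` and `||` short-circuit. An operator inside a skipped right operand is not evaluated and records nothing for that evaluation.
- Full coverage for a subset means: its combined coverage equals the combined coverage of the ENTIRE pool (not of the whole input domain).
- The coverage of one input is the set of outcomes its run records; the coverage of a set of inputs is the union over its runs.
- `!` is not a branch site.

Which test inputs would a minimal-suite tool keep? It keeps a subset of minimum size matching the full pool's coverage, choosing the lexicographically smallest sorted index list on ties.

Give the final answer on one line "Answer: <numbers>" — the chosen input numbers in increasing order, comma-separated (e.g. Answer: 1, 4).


#1 (y=33) -> B2->E, B1->F, B3->T, B4->T, B5->F; covered: B1=F, B2=E, B3=T, B4=T, B5=F
#2 (y=27) -> B2->E, B1->F, B3->T, B4->F, B5->F; covered: B1=F, B2=E, B3=T, B4=F, B5=F
#3 (y=24) -> B2->E, B1->F, B3->T, B4->F, B5->F; covered: B1=F, B2=E, B3=T, B4=F, B5=F
#4 (y=-2) -> B2->E, B1->T, B5->T; covered: B1=T, B2=E, B5=T
#5 (y=20) -> B2->E, B1->F, B3->T, B4->F, B5->F; covered: B1=F, B2=E, B3=T, B4=F, B5=F
#6 (y=17) -> B2->E, B1->F, B3->T, B4->F, B5->F; covered: B1=F, B2=E, B3=T, B4=F, B5=F
#7 (y=7) -> B2->E, B1->T, B5->T; covered: B1=T, B2=E, B5=T
#8 (y=5) -> B2->E, B1->T, B5->T; covered: B1=T, B2=E, B5=T
pool-wide coverage (8 outcomes): B1=T, B1=F, B2=E, B3=T, B4=T, B4=F, B5=T, B5=F
size 1 is not enough: best union over all size-1 subsets is 5/8
size 2 is not enough: best union over all size-2 subsets is 7/8
the canonical winner is {1, 2, 4}: size 3, full 8-outcome coverage, earliest index list among size-3 covers
Answer: 1, 2, 4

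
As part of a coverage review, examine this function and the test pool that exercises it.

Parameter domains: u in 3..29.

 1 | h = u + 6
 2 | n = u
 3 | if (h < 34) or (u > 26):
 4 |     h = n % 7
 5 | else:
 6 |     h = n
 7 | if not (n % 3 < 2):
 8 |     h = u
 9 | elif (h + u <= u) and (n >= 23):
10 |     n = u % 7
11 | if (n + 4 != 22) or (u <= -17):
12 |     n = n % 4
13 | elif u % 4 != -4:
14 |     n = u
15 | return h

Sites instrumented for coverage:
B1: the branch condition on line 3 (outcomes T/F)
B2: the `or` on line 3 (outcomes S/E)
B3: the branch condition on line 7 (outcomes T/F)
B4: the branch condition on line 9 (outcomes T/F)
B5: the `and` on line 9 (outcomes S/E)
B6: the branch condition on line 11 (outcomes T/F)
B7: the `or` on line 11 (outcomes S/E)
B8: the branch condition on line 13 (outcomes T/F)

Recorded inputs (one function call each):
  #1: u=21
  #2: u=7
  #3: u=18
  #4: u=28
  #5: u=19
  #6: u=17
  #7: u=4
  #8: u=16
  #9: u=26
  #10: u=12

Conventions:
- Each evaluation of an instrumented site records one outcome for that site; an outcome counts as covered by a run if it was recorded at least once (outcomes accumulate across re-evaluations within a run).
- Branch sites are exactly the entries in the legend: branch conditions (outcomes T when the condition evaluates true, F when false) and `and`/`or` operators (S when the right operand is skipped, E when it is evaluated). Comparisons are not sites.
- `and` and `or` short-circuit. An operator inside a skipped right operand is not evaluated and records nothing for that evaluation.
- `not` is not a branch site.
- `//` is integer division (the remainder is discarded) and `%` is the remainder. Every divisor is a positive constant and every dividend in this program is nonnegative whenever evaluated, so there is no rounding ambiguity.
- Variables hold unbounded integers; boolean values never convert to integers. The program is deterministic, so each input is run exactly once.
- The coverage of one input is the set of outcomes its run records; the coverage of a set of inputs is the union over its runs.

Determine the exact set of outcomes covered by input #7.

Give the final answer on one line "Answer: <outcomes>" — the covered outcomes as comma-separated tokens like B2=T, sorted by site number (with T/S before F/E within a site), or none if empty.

Event log for input #7 (u=4):
  B2->S, B1->T, B3->F, B5->S, B4->F, B7->S, B6->T
distinct outcomes covered: B1=T, B2=S, B3=F, B4=F, B5=S, B6=T, B7=S

Answer: B1=T, B2=S, B3=F, B4=F, B5=S, B6=T, B7=S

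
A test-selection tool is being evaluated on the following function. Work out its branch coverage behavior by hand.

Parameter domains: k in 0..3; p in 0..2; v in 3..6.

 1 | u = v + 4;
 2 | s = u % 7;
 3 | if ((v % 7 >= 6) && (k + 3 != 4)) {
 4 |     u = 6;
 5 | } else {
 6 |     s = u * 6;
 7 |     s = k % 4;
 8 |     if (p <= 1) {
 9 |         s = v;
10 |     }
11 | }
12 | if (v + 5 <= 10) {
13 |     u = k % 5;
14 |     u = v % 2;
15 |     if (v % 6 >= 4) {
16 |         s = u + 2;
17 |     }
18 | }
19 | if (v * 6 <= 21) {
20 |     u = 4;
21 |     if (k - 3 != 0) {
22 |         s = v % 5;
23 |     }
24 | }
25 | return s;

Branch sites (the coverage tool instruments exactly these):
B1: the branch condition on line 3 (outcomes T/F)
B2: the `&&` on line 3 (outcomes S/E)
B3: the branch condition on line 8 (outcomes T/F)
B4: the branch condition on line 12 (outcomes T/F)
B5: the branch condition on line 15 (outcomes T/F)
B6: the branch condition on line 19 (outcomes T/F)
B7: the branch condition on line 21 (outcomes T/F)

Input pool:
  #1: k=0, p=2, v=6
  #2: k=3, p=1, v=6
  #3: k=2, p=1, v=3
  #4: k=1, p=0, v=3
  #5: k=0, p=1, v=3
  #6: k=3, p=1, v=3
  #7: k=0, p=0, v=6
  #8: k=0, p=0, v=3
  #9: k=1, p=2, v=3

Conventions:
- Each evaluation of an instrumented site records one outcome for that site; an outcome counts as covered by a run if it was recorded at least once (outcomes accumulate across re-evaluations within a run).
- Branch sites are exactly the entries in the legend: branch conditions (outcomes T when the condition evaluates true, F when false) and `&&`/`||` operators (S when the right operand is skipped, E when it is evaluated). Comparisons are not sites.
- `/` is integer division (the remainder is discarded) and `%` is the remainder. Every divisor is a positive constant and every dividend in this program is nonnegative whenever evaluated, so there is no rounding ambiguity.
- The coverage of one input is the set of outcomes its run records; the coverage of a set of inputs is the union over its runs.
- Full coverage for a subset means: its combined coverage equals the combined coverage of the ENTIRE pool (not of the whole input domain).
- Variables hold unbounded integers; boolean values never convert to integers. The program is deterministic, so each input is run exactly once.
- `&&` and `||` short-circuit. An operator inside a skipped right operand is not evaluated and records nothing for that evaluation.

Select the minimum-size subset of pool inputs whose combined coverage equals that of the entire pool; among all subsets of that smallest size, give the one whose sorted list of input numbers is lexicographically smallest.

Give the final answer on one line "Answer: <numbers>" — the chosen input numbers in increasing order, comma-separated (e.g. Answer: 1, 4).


input #1, k=0, p=2, v=6: events B2->E, B1->T, B4->F, B6->F; outcomes B1=T, B2=E, B4=F, B6=F
input #2, k=3, p=1, v=6: events B2->E, B1->T, B4->F, B6->F; outcomes B1=T, B2=E, B4=F, B6=F
input #3, k=2, p=1, v=3: events B2->S, B1->F, B3->T, B4->T, B5->F, B6->T, B7->T; outcomes B1=F, B2=S, B3=T, B4=T, B5=F, B6=T, B7=T
input #4, k=1, p=0, v=3: events B2->S, B1->F, B3->T, B4->T, B5->F, B6->T, B7->T; outcomes B1=F, B2=S, B3=T, B4=T, B5=F, B6=T, B7=T
input #5, k=0, p=1, v=3: events B2->S, B1->F, B3->T, B4->T, B5->F, B6->T, B7->T; outcomes B1=F, B2=S, B3=T, B4=T, B5=F, B6=T, B7=T
input #6, k=3, p=1, v=3: events B2->S, B1->F, B3->T, B4->T, B5->F, B6->T, B7->F; outcomes B1=F, B2=S, B3=T, B4=T, B5=F, B6=T, B7=F
input #7, k=0, p=0, v=6: events B2->E, B1->T, B4->F, B6->F; outcomes B1=T, B2=E, B4=F, B6=F
input #8, k=0, p=0, v=3: events B2->S, B1->F, B3->T, B4->T, B5->F, B6->T, B7->T; outcomes B1=F, B2=S, B3=T, B4=T, B5=F, B6=T, B7=T
input #9, k=1, p=2, v=3: events B2->S, B1->F, B3->F, B4->T, B5->F, B6->T, B7->T; outcomes B1=F, B2=S, B3=F, B4=T, B5=F, B6=T, B7=T
union over all inputs: B1=T, B1=F, B2=S, B2=E, B3=T, B3=F, B4=T, B4=F, B5=F, B6=T, B6=F, B7=T, B7=F (13 outcomes)
checked all size-1 subsets: none covers 13 outcomes (max 7/13)
checked all size-2 subsets: none covers 13 outcomes (max 11/13)
the canonical winner is {1, 6, 9}: size 3, full 13-outcome coverage, earliest index list among size-3 covers
Answer: 1, 6, 9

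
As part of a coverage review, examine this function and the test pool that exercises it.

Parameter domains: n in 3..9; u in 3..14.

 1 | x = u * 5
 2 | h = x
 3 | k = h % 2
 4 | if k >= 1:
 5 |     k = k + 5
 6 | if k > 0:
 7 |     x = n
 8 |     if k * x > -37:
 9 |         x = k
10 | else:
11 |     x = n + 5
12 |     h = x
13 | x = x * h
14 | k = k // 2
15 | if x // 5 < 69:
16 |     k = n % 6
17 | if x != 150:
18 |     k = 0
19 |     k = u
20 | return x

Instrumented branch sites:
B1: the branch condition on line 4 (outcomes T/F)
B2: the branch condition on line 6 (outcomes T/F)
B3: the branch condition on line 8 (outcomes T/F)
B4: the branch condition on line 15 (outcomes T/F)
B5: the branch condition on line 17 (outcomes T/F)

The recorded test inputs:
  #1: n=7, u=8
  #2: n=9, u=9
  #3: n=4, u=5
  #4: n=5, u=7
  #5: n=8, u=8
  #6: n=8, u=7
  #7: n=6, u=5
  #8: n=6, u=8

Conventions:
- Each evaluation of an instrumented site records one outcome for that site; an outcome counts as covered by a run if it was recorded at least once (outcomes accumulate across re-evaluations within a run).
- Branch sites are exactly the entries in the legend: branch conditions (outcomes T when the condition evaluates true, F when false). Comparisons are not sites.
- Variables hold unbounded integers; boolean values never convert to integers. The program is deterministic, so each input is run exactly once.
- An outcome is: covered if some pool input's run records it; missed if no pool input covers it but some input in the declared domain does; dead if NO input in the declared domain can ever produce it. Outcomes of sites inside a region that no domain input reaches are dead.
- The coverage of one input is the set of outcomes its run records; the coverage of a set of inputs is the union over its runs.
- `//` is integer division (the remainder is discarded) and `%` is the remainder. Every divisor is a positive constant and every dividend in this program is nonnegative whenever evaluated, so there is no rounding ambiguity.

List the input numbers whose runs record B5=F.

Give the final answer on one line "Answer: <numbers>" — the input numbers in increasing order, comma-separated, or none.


input #1 (n=7, u=8): does not produce B5=F
input #2 (n=9, u=9): does not produce B5=F
input #3 (n=4, u=5): produces B5=F
input #4 (n=5, u=7): does not produce B5=F
input #5 (n=8, u=8): does not produce B5=F
input #6 (n=8, u=7): does not produce B5=F
input #7 (n=6, u=5): produces B5=F
input #8 (n=6, u=8): does not produce B5=F
Answer: 3, 7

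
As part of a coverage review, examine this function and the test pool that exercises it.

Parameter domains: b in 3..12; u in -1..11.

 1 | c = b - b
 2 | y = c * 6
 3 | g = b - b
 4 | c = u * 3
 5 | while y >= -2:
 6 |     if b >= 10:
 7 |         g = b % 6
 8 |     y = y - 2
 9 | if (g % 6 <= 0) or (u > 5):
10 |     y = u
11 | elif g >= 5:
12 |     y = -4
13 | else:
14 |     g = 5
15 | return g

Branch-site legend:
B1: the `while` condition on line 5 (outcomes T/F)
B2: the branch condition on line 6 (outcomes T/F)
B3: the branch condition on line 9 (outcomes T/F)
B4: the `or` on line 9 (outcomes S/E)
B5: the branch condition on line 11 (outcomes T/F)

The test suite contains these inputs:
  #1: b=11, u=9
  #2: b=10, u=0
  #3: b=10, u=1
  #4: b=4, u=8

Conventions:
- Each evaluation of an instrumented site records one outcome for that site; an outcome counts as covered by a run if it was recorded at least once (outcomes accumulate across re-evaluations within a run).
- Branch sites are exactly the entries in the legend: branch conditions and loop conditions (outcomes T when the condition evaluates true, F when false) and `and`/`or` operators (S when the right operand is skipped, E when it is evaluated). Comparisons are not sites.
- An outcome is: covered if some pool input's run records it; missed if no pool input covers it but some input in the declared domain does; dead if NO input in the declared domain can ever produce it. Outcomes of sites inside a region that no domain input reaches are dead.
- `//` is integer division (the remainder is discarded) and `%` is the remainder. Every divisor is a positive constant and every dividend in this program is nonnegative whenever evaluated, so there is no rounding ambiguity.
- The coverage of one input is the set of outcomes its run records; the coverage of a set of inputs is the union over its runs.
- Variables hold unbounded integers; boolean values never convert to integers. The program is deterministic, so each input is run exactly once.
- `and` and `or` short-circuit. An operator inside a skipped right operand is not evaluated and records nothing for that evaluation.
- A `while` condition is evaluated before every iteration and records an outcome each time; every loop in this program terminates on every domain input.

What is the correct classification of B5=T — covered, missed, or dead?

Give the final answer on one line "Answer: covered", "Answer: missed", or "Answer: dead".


no pool input records B5=T
but domain input (b=11, u=-1) does record it -> reachable, so missed
Answer: missed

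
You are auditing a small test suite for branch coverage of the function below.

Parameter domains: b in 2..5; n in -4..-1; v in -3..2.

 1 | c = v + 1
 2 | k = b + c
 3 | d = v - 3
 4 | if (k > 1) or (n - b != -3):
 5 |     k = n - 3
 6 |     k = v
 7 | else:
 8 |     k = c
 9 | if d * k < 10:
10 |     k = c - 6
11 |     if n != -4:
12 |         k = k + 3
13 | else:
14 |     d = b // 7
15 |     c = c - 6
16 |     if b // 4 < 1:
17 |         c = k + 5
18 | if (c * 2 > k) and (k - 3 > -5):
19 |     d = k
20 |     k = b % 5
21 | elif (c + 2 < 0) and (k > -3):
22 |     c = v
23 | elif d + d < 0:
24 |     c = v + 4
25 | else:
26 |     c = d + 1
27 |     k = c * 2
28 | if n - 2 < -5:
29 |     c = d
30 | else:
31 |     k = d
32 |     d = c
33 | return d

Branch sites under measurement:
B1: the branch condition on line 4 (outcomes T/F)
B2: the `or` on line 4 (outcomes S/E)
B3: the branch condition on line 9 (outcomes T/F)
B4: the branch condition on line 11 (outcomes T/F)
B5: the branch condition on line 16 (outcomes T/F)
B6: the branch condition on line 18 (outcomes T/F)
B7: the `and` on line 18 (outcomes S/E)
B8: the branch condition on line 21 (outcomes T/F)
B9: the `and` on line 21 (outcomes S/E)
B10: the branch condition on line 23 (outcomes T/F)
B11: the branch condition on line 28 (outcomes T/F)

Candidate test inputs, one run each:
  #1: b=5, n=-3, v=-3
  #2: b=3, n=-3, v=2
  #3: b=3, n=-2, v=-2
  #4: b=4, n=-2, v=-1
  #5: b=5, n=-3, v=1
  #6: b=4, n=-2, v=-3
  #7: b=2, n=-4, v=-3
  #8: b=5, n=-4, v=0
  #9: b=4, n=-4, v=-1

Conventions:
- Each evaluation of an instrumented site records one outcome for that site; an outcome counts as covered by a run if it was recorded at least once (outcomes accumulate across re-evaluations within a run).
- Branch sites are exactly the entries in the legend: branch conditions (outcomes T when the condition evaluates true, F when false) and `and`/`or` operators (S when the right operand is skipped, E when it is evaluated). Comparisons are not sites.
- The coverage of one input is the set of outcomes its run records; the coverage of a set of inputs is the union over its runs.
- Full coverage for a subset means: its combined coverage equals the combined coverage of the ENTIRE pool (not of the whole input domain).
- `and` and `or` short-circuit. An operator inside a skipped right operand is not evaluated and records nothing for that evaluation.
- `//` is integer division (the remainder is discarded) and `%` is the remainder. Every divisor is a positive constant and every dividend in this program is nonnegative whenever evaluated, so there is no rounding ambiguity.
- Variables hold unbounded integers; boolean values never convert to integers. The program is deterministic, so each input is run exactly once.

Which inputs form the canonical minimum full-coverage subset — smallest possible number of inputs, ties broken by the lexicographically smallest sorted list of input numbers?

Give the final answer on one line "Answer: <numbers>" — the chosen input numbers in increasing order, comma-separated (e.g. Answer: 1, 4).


test 1 (b=5, n=-3, v=-3) fires B2->S, B1->T, B3->F, B5->F, B7->S, B6->F, B9->E, B8->F, B10->F, B11->F; hits B1=T, B2=S, B3=F, B5=F, B6=F, B7=S, B8=F, B9=E, B10=F, B11=F
test 2 (b=3, n=-3, v=2) fires B2->S, B1->T, B3->T, B4->T, B7->E, B6->T, B11->F; hits B1=T, B2=S, B3=T, B4=T, B6=T, B7=E, B11=F
test 3 (b=3, n=-2, v=-2) fires B2->S, B1->T, B3->F, B5->T, B7->E, B6->F, B9->S, B8->F, B10->F, B11->F; hits B1=T, B2=S, B3=F, B5=T, B6=F, B7=E, B8=F, B9=S, B10=F, B11=F
test 4 (b=4, n=-2, v=-1) fires B2->S, B1->T, B3->T, B4->T, B7->E, B6->F, B9->S, B8->F, B10->T, B11->F; hits B1=T, B2=S, B3=T, B4=T, B6=F, B7=E, B8=F, B9=S, B10=T, B11=F
test 5 (b=5, n=-3, v=1) fires B2->S, B1->T, B3->T, B4->T, B7->E, B6->T, B11->F; hits B1=T, B2=S, B3=T, B4=T, B6=T, B7=E, B11=F
test 6 (b=4, n=-2, v=-3) fires B2->S, B1->T, B3->F, B5->F, B7->S, B6->F, B9->E, B8->F, B10->F, B11->F; hits B1=T, B2=S, B3=F, B5=F, B6=F, B7=S, B8=F, B9=E, B10=F, B11=F
test 7 (b=2, n=-4, v=-3) fires B2->E, B1->T, B3->F, B5->T, B7->E, B6->F, B9->S, B8->F, B10->F, B11->T; hits B1=T, B2=E, B3=F, B5=T, B6=F, B7=E, B8=F, B9=S, B10=F, B11=T
test 8 (b=5, n=-4, v=0) fires B2->S, B1->T, B3->T, B4->F, B7->E, B6->F, B9->S, B8->F, B10->T, B11->T; hits B1=T, B2=S, B3=T, B4=F, B6=F, B7=E, B8=F, B9=S, B10=T, B11=T
test 9 (b=4, n=-4, v=-1) fires B2->S, B1->T, B3->T, B4->F, B7->E, B6->F, B9->S, B8->F, B10->T, B11->T; hits B1=T, B2=S, B3=T, B4=F, B6=F, B7=E, B8=F, B9=S, B10=T, B11=T
together the pool reaches 20 outcomes: B1=T, B2=S, B2=E, B3=T, B3=F, B4=T, B4=F, B5=T, B5=F, B6=T, B6=F, B7=S, B7=E, B8=F, B9=S, B9=E, B10=T, B10=F, B11=T, B11=F
size 1 is not enough: best union over all size-1 subsets is 10/20
size 2 is not enough: best union over all size-2 subsets is 16/20
size 3 is not enough: best union over all size-3 subsets is 18/20
the canonical winner is {1, 2, 7, 8}: size 4, full 20-outcome coverage, earliest index list among size-4 covers
Answer: 1, 2, 7, 8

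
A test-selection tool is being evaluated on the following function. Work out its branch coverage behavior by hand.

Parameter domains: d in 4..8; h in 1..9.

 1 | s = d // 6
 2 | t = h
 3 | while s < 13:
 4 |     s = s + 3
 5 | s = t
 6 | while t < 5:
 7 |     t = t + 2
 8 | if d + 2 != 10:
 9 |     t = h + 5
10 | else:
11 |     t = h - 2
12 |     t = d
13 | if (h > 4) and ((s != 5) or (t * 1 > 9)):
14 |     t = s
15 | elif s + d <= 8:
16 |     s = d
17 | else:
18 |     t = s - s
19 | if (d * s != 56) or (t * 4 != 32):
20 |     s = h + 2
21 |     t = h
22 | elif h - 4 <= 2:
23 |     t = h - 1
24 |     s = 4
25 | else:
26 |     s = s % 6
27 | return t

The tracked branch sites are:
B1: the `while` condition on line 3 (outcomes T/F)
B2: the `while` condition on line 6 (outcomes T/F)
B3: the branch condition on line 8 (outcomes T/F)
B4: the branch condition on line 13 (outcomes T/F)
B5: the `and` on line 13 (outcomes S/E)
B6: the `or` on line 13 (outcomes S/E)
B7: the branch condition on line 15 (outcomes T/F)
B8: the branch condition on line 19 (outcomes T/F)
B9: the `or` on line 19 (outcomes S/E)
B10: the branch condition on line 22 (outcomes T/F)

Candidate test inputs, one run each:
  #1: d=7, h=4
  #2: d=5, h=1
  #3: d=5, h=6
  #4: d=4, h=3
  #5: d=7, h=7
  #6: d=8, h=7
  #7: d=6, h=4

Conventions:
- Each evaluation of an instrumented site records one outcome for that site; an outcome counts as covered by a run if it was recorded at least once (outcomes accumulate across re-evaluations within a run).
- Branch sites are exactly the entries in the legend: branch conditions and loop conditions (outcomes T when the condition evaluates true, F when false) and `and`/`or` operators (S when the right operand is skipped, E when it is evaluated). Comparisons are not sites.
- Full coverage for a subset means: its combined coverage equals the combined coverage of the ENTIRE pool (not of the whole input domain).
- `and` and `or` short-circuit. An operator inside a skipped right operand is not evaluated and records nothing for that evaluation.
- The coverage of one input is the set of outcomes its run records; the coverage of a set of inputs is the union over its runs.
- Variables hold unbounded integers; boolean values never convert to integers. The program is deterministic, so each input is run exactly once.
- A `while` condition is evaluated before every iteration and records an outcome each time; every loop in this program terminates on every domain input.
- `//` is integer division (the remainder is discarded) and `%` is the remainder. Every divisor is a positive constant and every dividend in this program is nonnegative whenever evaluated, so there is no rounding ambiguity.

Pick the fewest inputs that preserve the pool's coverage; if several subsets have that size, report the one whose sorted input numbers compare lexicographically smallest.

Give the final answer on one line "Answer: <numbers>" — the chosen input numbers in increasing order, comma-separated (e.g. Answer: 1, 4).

test 1 (d=7, h=4) fires B1->T, B1->T, B1->T, B1->T, B1->F, B2->T, B2->F, B3->T, B5->S, B4->F, B7->F, B9->S, B8->T; hits B1=T, B1=F, B2=T, B2=F, B3=T, B4=F, B5=S, B7=F, B8=T, B9=S
test 2 (d=5, h=1) fires B1->T, B1->T, B1->T, B1->T, B1->T, B1->F, B2->T, B2->T, B2->F, B3->T, B5->S, B4->F, B7->T, B9->S, ...; hits B1=T, B1=F, B2=T, B2=F, B3=T, B4=F, B5=S, B7=T, B8=T, B9=S
test 3 (d=5, h=6) fires B1->T, B1->T, B1->T, B1->T, B1->T, B1->F, B2->F, B3->T, B5->E, B6->S, B4->T, B9->S, B8->T; hits B1=T, B1=F, B2=F, B3=T, B4=T, B5=E, B6=S, B8=T, B9=S
test 4 (d=4, h=3) fires B1->T, B1->T, B1->T, B1->T, B1->T, B1->F, B2->T, B2->F, B3->T, B5->S, B4->F, B7->T, B9->S, B8->T; hits B1=T, B1=F, B2=T, B2=F, B3=T, B4=F, B5=S, B7=T, B8=T, B9=S
test 5 (d=7, h=7) fires B1->T, B1->T, B1->T, B1->T, B1->F, B2->F, B3->T, B5->E, B6->S, B4->T, B9->S, B8->T; hits B1=T, B1=F, B2=F, B3=T, B4=T, B5=E, B6=S, B8=T, B9=S
test 6 (d=8, h=7) fires B1->T, B1->T, B1->T, B1->T, B1->F, B2->F, B3->F, B5->E, B6->S, B4->T, B9->E, B8->T; hits B1=T, B1=F, B2=F, B3=F, B4=T, B5=E, B6=S, B8=T, B9=E
test 7 (d=6, h=4) fires B1->T, B1->T, B1->T, B1->T, B1->F, B2->T, B2->F, B3->T, B5->S, B4->F, B7->F, B9->S, B8->T; hits B1=T, B1=F, B2=T, B2=F, B3=T, B4=F, B5=S, B7=F, B8=T, B9=S
together the pool reaches 16 outcomes: B1=T, B1=F, B2=T, B2=F, B3=T, B3=F, B4=T, B4=F, B5=S, B5=E, B6=S, B7=T, B7=F, B8=T, B9=S, B9=E
no size-1 subset reaches all 16 outcomes (best union: 10/16)
no size-2 subset reaches all 16 outcomes (best union: 15/16)
at size 3, {1, 2, 6} reaches all 16 outcomes; every lexicographically earlier size-3 subset fails

Answer: 1, 2, 6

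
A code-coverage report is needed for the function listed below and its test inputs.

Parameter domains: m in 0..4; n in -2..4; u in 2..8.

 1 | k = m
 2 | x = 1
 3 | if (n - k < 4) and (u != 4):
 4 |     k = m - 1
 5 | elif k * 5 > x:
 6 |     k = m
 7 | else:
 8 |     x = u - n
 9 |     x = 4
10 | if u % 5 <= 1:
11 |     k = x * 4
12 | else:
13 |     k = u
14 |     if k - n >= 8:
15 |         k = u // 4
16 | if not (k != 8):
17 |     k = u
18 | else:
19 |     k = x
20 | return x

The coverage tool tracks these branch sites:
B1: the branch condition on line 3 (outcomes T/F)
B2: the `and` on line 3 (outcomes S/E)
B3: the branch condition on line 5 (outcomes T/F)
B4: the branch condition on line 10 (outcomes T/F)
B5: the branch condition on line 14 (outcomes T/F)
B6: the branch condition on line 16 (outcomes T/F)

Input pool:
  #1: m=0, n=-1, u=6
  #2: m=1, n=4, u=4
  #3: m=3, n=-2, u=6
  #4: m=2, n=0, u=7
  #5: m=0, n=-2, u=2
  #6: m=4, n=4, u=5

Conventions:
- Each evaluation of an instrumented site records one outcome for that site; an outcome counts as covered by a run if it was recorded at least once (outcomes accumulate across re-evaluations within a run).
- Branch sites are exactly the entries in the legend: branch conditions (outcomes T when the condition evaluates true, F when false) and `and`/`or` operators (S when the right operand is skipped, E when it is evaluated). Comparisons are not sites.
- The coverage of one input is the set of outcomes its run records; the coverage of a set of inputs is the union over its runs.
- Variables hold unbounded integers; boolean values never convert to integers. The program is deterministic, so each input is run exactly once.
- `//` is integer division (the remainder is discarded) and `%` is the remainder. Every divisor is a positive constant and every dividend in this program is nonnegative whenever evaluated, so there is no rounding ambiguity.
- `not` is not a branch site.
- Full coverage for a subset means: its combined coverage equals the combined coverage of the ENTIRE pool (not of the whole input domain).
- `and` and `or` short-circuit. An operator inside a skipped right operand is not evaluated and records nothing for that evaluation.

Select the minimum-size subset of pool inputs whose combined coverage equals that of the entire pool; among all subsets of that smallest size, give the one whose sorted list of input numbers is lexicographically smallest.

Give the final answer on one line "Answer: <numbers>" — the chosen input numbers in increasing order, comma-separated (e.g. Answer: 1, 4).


input #1, m=0, n=-1, u=6: events B2->E, B1->T, B4->T, B6->F; outcomes B1=T, B2=E, B4=T, B6=F
input #2, m=1, n=4, u=4: events B2->E, B1->F, B3->T, B4->F, B5->F, B6->F; outcomes B1=F, B2=E, B3=T, B4=F, B5=F, B6=F
input #3, m=3, n=-2, u=6: events B2->E, B1->T, B4->T, B6->F; outcomes B1=T, B2=E, B4=T, B6=F
input #4, m=2, n=0, u=7: events B2->E, B1->T, B4->F, B5->F, B6->F; outcomes B1=T, B2=E, B4=F, B5=F, B6=F
input #5, m=0, n=-2, u=2: events B2->E, B1->T, B4->F, B5->F, B6->F; outcomes B1=T, B2=E, B4=F, B5=F, B6=F
input #6, m=4, n=4, u=5: events B2->E, B1->T, B4->T, B6->F; outcomes B1=T, B2=E, B4=T, B6=F
union over all inputs: B1=T, B1=F, B2=E, B3=T, B4=T, B4=F, B5=F, B6=F (8 outcomes)
size 1 is not enough: best union over all size-1 subsets is 6/8
inputs {1, 2} (size 2) cover everything; no size-2 subset with a lexicographically smaller index list covers all 8
Answer: 1, 2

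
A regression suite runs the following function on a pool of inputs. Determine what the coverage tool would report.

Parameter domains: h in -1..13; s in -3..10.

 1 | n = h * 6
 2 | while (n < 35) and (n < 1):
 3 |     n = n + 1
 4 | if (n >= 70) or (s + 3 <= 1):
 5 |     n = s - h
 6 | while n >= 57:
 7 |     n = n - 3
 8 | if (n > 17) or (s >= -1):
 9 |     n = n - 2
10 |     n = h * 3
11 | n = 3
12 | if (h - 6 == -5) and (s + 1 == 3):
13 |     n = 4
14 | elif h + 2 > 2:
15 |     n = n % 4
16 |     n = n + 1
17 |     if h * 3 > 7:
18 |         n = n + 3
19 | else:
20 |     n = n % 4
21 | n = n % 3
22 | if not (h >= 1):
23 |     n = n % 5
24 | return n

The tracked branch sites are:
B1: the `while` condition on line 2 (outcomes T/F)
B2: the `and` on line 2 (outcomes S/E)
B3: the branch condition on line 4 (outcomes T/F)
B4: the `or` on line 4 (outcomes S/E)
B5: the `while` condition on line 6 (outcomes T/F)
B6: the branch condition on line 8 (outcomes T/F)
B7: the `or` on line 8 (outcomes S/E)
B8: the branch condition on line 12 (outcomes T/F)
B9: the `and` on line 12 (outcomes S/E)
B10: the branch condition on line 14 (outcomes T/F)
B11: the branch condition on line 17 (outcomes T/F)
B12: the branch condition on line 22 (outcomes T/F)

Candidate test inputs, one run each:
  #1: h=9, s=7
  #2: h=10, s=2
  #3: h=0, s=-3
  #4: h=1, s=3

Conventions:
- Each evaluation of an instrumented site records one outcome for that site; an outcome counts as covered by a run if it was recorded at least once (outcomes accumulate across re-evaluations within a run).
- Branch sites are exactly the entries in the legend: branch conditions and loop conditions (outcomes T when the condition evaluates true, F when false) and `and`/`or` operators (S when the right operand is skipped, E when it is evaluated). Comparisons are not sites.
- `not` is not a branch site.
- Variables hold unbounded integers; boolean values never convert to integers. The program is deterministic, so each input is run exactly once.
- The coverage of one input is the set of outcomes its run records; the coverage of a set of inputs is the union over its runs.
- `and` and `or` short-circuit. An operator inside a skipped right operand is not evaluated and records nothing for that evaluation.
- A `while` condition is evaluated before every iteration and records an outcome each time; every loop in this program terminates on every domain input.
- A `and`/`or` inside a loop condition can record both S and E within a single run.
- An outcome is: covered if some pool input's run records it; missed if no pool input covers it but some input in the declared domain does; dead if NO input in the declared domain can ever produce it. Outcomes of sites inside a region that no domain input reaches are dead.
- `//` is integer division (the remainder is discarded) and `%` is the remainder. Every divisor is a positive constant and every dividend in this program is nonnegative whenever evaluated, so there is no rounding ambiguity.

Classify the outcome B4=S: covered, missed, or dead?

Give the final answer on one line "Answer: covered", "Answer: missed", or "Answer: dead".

no pool input records B4=S
but domain input (h=12, s=-3) does record it -> reachable, so missed

Answer: missed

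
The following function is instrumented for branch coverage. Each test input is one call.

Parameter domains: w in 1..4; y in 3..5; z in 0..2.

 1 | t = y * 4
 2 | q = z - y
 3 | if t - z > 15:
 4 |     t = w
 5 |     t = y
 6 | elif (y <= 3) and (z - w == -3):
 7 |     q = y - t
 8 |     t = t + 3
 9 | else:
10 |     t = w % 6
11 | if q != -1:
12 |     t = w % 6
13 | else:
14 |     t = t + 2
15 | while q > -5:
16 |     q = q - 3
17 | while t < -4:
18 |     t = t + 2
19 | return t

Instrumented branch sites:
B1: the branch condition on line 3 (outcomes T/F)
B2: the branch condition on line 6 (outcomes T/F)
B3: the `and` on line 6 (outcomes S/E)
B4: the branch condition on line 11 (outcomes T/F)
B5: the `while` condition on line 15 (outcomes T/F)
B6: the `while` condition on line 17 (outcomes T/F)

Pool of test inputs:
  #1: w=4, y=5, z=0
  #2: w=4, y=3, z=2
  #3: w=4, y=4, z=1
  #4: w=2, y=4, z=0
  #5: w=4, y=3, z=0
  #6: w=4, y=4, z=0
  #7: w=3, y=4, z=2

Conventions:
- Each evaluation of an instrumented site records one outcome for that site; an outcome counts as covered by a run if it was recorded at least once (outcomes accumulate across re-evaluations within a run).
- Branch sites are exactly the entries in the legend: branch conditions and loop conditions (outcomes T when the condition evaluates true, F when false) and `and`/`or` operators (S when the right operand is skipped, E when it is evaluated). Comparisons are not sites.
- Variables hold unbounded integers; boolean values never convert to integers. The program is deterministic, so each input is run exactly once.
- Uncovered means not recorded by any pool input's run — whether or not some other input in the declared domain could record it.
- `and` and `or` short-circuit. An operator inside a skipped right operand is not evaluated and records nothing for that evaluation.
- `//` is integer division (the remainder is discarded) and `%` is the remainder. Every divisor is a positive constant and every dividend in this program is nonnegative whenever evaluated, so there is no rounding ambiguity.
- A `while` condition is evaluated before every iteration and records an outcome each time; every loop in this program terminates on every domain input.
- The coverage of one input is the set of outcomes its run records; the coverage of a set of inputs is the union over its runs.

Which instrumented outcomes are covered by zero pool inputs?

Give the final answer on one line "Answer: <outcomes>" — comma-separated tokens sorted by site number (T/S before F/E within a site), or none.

run #1 (w=4, y=5, z=0) records B1=T, B4=T, B5=F, B6=F
run #2 (w=4, y=3, z=2) records B1=F, B2=F, B3=E, B4=F, B5=T, B5=F, B6=F
run #3 (w=4, y=4, z=1) records B1=F, B2=F, B3=S, B4=T, B5=T, B5=F, B6=F
run #4 (w=2, y=4, z=0) records B1=T, B4=T, B5=T, B5=F, B6=F
run #5 (w=4, y=3, z=0) records B1=F, B2=F, B3=E, B4=T, B5=T, B5=F, B6=F
run #6 (w=4, y=4, z=0) records B1=T, B4=T, B5=T, B5=F, B6=F
run #7 (w=3, y=4, z=2) records B1=F, B2=F, B3=S, B4=T, B5=T, B5=F, B6=F
union over the pool: B1=T, B1=F, B2=F, B3=S, B3=E, B4=T, B4=F, B5=T, B5=F, B6=F
uncovered (2 of 12): B2=T, B6=T

Answer: B2=T, B6=T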